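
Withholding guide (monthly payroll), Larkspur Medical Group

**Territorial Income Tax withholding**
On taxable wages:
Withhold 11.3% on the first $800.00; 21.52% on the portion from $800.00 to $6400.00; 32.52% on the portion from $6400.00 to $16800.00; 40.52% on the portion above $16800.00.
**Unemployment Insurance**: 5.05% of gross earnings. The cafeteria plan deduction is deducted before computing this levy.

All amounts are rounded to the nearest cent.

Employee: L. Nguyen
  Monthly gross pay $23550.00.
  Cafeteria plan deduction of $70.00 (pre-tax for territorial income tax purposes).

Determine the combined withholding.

Territorial Income Tax: taxable = $23550.00 − $70.00 = $23480.00
  $4677.60 + 40.52% × ($23480.00 − $16800.00) = $4677.60 + 40.52% × $6680.00 = $7384.34
Unemployment Insurance: 5.05% × $23480.00 = $1185.74
Total: $7384.34 + $1185.74 = $8570.08

$8570.08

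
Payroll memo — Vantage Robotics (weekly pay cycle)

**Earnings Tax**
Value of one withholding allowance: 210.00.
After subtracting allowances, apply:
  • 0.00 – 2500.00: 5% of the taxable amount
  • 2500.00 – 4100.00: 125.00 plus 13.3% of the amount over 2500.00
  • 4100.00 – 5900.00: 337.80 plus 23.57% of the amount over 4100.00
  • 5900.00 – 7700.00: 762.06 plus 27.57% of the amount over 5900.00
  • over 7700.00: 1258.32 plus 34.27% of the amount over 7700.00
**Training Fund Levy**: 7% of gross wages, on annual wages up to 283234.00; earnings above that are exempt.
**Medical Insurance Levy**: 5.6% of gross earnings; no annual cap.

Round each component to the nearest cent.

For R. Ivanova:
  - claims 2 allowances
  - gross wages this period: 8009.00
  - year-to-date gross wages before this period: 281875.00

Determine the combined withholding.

Earnings Tax: taxable = 8009.00 − 2×210.00 = 7589.00
  762.06 + 27.57% × (7589.00 − 5900.00) = 762.06 + 27.57% × 1689.00 = 1227.72
Training Fund Levy: cap 283234.00 − YTD 281875.00 = 1359.00 subject; 7% × 1359.00 = 95.13
Medical Insurance Levy: 5.6% × 8009.00 = 448.50
Total: 1227.72 + 95.13 + 448.50 = 1771.35

1771.35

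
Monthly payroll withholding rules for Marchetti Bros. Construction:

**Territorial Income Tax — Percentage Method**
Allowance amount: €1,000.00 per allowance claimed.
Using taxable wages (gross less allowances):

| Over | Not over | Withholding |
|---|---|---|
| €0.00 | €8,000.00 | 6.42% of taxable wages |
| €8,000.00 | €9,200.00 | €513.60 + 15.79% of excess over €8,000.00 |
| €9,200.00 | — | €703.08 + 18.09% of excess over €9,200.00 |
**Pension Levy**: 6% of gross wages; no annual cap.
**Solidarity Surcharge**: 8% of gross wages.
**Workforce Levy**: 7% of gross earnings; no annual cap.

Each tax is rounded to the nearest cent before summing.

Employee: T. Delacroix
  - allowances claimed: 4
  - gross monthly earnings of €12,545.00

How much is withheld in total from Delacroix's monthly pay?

€3,234.11

Territorial Income Tax: taxable = €12,545.00 − 4×€1,000.00 = €8,545.00
  €513.60 + 15.79% × (€8,545.00 − €8,000.00) = €513.60 + 15.79% × €545.00 = €599.66
Pension Levy: 6% × €12,545.00 = €752.70
Solidarity Surcharge: 8% × €12,545.00 = €1,003.60
Workforce Levy: 7% × €12,545.00 = €878.15
Total: €599.66 + €752.70 + €1,003.60 + €878.15 = €3,234.11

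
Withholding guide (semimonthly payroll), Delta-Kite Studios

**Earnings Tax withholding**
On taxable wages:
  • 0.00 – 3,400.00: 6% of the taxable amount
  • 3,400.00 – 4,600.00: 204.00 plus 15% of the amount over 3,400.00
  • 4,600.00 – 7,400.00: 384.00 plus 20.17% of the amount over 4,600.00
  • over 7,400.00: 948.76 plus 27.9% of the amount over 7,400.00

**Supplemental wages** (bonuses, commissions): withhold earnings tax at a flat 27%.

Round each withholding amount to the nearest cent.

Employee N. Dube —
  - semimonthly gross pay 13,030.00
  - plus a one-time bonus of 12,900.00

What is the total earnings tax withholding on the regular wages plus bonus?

Earnings Tax: taxable = 13,030.00
  948.76 + 27.9% × (13,030.00 − 7,400.00) = 948.76 + 27.9% × 5,630.00 = 2,519.53
Supplemental (27% flat on bonus): 27% × 12,900.00 = 3,483.00
Total earnings tax: 2,519.53 + 3,483.00 = 6,002.53

6,002.53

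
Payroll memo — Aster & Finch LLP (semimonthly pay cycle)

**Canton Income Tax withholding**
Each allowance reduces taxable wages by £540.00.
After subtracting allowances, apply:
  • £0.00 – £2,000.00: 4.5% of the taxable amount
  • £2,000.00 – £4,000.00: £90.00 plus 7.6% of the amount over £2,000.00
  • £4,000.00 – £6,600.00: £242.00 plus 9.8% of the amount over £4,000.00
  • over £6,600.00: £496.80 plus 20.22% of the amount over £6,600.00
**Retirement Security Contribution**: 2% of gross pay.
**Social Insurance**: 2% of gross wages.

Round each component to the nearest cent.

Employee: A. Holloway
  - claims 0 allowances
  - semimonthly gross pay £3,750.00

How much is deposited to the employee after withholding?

£3,377.00

Canton Income Tax: taxable = £3,750.00
  £90.00 + 7.6% × (£3,750.00 − £2,000.00) = £90.00 + 7.6% × £1,750.00 = £223.00
Retirement Security Contribution: 2% × £3,750.00 = £75.00
Social Insurance: 2% × £3,750.00 = £75.00
Total withheld: £223.00 + £75.00 + £75.00 = £373.00
Net pay: £3,750.00 − £373.00 = £3,377.00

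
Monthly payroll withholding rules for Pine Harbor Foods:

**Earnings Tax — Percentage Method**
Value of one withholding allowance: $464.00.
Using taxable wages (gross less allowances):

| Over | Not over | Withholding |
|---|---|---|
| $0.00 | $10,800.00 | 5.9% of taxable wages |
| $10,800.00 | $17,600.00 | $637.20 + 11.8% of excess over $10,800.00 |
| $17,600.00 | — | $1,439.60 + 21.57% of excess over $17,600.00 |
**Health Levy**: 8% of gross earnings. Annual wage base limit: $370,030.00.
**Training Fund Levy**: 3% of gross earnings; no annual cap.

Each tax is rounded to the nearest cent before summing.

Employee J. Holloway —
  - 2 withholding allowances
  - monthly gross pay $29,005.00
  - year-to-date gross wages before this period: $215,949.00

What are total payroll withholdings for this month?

$6,890.04

Earnings Tax: taxable = $29,005.00 − 2×$464.00 = $28,077.00
  $1,439.60 + 21.57% × ($28,077.00 − $17,600.00) = $1,439.60 + 21.57% × $10,477.00 = $3,699.49
Health Levy: 8% × $29,005.00 = $2,320.40
Training Fund Levy: 3% × $29,005.00 = $870.15
Total: $3,699.49 + $2,320.40 + $870.15 = $6,890.04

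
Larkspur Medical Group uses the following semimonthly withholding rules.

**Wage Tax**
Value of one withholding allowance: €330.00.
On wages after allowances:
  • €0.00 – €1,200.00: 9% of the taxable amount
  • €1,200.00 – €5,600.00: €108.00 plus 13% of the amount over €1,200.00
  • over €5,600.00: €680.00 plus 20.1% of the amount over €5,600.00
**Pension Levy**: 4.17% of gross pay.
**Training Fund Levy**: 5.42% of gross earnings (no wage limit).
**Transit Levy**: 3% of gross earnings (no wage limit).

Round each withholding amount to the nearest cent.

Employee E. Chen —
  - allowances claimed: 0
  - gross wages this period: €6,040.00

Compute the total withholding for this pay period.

€1,528.88

Wage Tax: taxable = €6,040.00
  €680.00 + 20.1% × (€6,040.00 − €5,600.00) = €680.00 + 20.1% × €440.00 = €768.44
Pension Levy: 4.17% × €6,040.00 = €251.87
Training Fund Levy: 5.42% × €6,040.00 = €327.37
Transit Levy: 3% × €6,040.00 = €181.20
Total: €768.44 + €251.87 + €327.37 + €181.20 = €1,528.88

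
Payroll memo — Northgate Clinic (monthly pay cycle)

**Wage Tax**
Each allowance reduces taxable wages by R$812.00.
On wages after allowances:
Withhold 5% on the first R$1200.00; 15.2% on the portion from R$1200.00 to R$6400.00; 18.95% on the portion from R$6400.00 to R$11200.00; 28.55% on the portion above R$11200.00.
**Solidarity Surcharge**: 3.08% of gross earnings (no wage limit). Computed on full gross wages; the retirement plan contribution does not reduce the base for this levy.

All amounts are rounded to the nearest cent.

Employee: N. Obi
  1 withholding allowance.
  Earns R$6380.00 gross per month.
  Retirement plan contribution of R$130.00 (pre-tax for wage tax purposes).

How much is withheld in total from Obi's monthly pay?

Wage Tax: taxable = R$6380.00 − R$130.00 − 1×R$812.00 = R$5438.00
  R$60.00 + 15.2% × (R$5438.00 − R$1200.00) = R$60.00 + 15.2% × R$4238.00 = R$704.18
Solidarity Surcharge: 3.08% × R$6380.00 = R$196.50
Total: R$704.18 + R$196.50 = R$900.68

R$900.68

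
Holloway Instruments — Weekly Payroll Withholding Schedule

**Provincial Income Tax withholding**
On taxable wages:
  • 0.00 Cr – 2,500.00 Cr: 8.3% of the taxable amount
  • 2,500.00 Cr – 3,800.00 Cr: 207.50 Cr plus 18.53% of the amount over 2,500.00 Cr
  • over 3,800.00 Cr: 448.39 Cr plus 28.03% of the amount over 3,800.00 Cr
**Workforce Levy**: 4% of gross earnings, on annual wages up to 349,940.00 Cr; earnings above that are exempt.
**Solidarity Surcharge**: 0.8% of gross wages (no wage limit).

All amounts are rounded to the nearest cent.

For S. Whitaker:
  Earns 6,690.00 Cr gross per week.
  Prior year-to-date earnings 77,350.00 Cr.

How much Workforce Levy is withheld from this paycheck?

267.60 Cr

Workforce Levy: 4% × 6,690.00 Cr = 267.60 Cr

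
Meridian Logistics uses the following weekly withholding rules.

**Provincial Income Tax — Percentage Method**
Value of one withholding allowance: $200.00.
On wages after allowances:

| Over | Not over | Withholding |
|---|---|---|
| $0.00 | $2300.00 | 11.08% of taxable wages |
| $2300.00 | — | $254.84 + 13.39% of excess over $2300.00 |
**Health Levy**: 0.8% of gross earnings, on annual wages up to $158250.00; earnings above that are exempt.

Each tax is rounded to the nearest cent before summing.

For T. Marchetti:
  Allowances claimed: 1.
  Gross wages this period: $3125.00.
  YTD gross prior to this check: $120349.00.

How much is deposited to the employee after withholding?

Provincial Income Tax: taxable = $3125.00 − 1×$200.00 = $2925.00
  $254.84 + 13.39% × ($2925.00 − $2300.00) = $254.84 + 13.39% × $625.00 = $338.53
Health Levy: 0.8% × $3125.00 = $25.00
Total withheld: $338.53 + $25.00 = $363.53
Net pay: $3125.00 − $363.53 = $2761.47

$2761.47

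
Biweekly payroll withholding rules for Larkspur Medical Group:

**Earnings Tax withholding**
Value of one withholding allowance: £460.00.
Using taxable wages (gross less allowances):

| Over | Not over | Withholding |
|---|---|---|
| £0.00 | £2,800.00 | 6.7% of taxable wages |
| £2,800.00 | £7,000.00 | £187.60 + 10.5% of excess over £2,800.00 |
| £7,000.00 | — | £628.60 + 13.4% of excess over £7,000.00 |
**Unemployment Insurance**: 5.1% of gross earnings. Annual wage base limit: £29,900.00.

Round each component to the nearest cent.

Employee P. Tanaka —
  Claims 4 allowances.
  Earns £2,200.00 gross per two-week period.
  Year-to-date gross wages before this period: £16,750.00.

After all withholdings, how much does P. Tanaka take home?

£2,063.68

Earnings Tax: taxable = £2,200.00 − 4×£460.00 = £360.00
  6.7% × £360.00 = £24.12
Unemployment Insurance: 5.1% × £2,200.00 = £112.20
Total withheld: £24.12 + £112.20 = £136.32
Net pay: £2,200.00 − £136.32 = £2,063.68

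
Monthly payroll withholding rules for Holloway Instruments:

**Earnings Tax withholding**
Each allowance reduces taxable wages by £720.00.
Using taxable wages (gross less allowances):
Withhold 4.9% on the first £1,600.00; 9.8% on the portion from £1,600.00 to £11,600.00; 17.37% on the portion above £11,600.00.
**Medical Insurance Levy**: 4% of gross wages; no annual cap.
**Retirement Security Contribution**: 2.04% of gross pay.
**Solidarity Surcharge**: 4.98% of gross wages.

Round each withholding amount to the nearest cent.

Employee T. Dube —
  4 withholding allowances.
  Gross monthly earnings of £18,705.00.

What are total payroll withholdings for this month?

Earnings Tax: taxable = £18,705.00 − 4×£720.00 = £15,825.00
  £1,058.40 + 17.37% × (£15,825.00 − £11,600.00) = £1,058.40 + 17.37% × £4,225.00 = £1,792.28
Medical Insurance Levy: 4% × £18,705.00 = £748.20
Retirement Security Contribution: 2.04% × £18,705.00 = £381.58
Solidarity Surcharge: 4.98% × £18,705.00 = £931.51
Total: £1,792.28 + £748.20 + £381.58 + £931.51 = £3,853.57

£3,853.57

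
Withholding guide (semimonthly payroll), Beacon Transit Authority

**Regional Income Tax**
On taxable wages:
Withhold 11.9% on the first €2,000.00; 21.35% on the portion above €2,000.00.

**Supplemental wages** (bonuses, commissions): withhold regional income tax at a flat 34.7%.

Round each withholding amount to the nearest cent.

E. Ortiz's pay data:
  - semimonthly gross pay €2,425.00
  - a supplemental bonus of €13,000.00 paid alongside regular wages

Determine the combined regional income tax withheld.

€4,839.74

Regional Income Tax: taxable = €2,425.00
  €238.00 + 21.35% × (€2,425.00 − €2,000.00) = €238.00 + 21.35% × €425.00 = €328.74
Supplemental (34.7% flat on bonus): 34.7% × €13,000.00 = €4,511.00
Total regional income tax: €328.74 + €4,511.00 = €4,839.74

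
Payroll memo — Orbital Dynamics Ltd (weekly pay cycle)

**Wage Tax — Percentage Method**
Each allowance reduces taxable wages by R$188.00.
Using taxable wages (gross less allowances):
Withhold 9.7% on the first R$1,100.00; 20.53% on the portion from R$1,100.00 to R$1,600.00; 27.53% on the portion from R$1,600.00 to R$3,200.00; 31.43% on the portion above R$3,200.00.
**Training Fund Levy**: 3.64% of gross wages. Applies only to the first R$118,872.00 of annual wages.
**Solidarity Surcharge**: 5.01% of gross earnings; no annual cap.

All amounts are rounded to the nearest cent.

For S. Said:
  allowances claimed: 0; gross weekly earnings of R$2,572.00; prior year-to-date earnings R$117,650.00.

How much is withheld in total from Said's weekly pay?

R$650.28

Wage Tax: taxable = R$2,572.00
  R$209.35 + 27.53% × (R$2,572.00 − R$1,600.00) = R$209.35 + 27.53% × R$972.00 = R$476.94
Training Fund Levy: cap R$118,872.00 − YTD R$117,650.00 = R$1,222.00 subject; 3.64% × R$1,222.00 = R$44.48
Solidarity Surcharge: 5.01% × R$2,572.00 = R$128.86
Total: R$476.94 + R$44.48 + R$128.86 = R$650.28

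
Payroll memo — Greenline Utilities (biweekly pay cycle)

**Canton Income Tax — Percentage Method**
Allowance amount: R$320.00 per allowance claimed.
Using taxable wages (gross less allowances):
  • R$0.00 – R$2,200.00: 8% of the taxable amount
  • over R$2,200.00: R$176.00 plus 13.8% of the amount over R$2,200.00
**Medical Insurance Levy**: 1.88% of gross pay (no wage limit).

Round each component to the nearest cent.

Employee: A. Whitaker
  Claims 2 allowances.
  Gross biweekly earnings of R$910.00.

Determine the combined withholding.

R$38.71

Canton Income Tax: taxable = R$910.00 − 2×R$320.00 = R$270.00
  8% × R$270.00 = R$21.60
Medical Insurance Levy: 1.88% × R$910.00 = R$17.11
Total: R$21.60 + R$17.11 = R$38.71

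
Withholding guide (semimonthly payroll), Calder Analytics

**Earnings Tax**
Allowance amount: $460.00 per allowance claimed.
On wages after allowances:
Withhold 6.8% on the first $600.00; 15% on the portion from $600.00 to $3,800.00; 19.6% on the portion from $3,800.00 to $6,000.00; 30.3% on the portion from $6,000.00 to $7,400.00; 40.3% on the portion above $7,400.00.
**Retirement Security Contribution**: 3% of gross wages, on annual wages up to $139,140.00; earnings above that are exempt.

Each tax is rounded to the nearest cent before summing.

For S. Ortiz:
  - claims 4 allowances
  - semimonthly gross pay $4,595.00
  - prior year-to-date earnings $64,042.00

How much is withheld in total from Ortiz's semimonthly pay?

$501.90

Earnings Tax: taxable = $4,595.00 − 4×$460.00 = $2,755.00
  $40.80 + 15% × ($2,755.00 − $600.00) = $40.80 + 15% × $2,155.00 = $364.05
Retirement Security Contribution: 3% × $4,595.00 = $137.85
Total: $364.05 + $137.85 = $501.90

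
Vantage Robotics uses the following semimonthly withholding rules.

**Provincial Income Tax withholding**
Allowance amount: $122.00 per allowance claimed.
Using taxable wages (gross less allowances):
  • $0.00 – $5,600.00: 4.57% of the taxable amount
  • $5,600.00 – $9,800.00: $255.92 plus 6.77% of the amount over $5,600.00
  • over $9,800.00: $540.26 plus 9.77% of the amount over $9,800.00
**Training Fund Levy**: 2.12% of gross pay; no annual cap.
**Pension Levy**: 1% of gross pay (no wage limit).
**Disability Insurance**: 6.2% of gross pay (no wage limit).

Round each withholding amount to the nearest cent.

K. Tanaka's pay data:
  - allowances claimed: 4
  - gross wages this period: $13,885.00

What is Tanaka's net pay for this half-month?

Provincial Income Tax: taxable = $13,885.00 − 4×$122.00 = $13,397.00
  $540.26 + 9.77% × ($13,397.00 − $9,800.00) = $540.26 + 9.77% × $3,597.00 = $891.69
Training Fund Levy: 2.12% × $13,885.00 = $294.36
Pension Levy: 1% × $13,885.00 = $138.85
Disability Insurance: 6.2% × $13,885.00 = $860.87
Total withheld: $891.69 + $294.36 + $138.85 + $860.87 = $2,185.77
Net pay: $13,885.00 − $2,185.77 = $11,699.23

$11,699.23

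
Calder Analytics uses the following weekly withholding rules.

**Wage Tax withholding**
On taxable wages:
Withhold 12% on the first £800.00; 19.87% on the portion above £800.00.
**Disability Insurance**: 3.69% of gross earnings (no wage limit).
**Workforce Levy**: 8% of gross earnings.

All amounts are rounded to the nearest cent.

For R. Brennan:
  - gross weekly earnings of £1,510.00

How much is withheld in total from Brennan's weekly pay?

Wage Tax: taxable = £1,510.00
  £96.00 + 19.87% × (£1,510.00 − £800.00) = £96.00 + 19.87% × £710.00 = £237.08
Disability Insurance: 3.69% × £1,510.00 = £55.72
Workforce Levy: 8% × £1,510.00 = £120.80
Total: £237.08 + £55.72 + £120.80 = £413.60

£413.60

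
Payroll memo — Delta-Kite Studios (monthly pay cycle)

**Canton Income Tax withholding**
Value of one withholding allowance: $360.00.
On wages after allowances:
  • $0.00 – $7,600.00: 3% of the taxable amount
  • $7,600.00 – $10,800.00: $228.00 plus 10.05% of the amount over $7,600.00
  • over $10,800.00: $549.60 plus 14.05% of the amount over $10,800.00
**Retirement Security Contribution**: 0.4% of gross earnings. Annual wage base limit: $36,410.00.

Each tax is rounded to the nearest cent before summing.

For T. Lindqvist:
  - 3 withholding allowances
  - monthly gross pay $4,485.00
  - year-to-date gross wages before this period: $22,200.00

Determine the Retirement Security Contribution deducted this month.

Retirement Security Contribution: 0.4% × $4,485.00 = $17.94

$17.94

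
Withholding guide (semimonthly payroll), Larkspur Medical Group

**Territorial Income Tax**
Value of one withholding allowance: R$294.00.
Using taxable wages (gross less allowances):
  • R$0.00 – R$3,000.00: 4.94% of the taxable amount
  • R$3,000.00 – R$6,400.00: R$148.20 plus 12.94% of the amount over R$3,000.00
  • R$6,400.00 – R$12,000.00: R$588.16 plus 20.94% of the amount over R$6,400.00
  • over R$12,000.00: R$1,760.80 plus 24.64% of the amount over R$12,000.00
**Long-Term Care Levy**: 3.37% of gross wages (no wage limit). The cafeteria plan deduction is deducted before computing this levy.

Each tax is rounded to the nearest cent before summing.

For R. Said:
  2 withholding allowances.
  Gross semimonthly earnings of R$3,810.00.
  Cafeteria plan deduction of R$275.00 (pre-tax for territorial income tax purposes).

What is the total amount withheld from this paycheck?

Territorial Income Tax: taxable = R$3,810.00 − R$275.00 − 2×R$294.00 = R$2,947.00
  4.94% × R$2,947.00 = R$145.58
Long-Term Care Levy: 3.37% × R$3,535.00 = R$119.13
Total: R$145.58 + R$119.13 = R$264.71

R$264.71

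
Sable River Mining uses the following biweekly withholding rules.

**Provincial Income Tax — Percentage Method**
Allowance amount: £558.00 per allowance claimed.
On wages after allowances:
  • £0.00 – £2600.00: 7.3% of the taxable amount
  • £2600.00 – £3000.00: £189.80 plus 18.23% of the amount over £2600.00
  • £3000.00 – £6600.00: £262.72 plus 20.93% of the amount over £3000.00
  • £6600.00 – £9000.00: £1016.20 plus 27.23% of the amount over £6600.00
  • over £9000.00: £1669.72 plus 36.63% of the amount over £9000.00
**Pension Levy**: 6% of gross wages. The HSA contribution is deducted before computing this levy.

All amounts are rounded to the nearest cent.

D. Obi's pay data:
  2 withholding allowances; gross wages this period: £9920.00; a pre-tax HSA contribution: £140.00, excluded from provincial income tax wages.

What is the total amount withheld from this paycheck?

£2165.03

Provincial Income Tax: taxable = £9920.00 − £140.00 − 2×£558.00 = £8664.00
  £1016.20 + 27.23% × (£8664.00 − £6600.00) = £1016.20 + 27.23% × £2064.00 = £1578.23
Pension Levy: 6% × £9780.00 = £586.80
Total: £1578.23 + £586.80 = £2165.03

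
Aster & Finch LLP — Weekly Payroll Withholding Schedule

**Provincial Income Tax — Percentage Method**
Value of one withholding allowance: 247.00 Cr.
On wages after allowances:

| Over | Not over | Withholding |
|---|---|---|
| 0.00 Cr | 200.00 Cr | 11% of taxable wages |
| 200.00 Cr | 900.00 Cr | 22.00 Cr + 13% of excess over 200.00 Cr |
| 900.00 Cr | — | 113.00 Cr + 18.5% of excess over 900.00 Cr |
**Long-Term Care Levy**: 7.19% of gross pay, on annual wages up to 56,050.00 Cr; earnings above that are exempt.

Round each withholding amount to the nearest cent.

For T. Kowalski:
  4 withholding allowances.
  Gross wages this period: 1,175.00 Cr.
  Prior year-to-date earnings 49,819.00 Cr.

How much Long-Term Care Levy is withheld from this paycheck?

Long-Term Care Levy: 7.19% × 1,175.00 Cr = 84.48 Cr

84.48 Cr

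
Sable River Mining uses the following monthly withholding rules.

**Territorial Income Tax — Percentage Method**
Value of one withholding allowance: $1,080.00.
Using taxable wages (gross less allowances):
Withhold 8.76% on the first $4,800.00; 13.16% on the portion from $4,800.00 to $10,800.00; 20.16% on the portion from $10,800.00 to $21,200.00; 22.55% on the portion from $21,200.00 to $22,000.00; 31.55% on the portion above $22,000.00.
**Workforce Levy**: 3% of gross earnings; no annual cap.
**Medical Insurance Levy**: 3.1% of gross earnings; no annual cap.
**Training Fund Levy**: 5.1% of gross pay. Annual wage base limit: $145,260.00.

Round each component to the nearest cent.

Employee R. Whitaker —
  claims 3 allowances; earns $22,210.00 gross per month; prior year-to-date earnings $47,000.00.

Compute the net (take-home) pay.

Territorial Income Tax: taxable = $22,210.00 − 3×$1,080.00 = $18,970.00
  $1,210.08 + 20.16% × ($18,970.00 − $10,800.00) = $1,210.08 + 20.16% × $8,170.00 = $2,857.15
Workforce Levy: 3% × $22,210.00 = $666.30
Medical Insurance Levy: 3.1% × $22,210.00 = $688.51
Training Fund Levy: 5.1% × $22,210.00 = $1,132.71
Total withheld: $2,857.15 + $666.30 + $688.51 + $1,132.71 = $5,344.67
Net pay: $22,210.00 − $5,344.67 = $16,865.33

$16,865.33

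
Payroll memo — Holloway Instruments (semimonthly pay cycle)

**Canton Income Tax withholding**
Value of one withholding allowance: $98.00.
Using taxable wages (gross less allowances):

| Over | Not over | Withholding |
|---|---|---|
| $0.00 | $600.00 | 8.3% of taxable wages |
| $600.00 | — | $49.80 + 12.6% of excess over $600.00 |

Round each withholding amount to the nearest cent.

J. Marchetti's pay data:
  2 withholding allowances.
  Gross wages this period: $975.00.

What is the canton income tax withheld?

Canton Income Tax: taxable = $975.00 − 2×$98.00 = $779.00
  $49.80 + 12.6% × ($779.00 − $600.00) = $49.80 + 12.6% × $179.00 = $72.35

$72.35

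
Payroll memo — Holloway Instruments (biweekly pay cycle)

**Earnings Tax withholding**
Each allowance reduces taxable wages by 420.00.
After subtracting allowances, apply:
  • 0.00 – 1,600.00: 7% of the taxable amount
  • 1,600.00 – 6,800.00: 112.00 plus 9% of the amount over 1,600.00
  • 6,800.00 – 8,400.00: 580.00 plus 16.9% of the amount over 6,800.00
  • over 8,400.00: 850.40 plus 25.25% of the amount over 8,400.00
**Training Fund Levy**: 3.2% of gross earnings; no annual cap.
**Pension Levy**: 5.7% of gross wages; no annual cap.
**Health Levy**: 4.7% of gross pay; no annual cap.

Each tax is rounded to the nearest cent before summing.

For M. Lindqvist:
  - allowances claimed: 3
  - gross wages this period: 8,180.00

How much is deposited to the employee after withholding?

6,467.24

Earnings Tax: taxable = 8,180.00 − 3×420.00 = 6,920.00
  580.00 + 16.9% × (6,920.00 − 6,800.00) = 580.00 + 16.9% × 120.00 = 600.28
Training Fund Levy: 3.2% × 8,180.00 = 261.76
Pension Levy: 5.7% × 8,180.00 = 466.26
Health Levy: 4.7% × 8,180.00 = 384.46
Total withheld: 600.28 + 261.76 + 466.26 + 384.46 = 1,712.76
Net pay: 8,180.00 − 1,712.76 = 6,467.24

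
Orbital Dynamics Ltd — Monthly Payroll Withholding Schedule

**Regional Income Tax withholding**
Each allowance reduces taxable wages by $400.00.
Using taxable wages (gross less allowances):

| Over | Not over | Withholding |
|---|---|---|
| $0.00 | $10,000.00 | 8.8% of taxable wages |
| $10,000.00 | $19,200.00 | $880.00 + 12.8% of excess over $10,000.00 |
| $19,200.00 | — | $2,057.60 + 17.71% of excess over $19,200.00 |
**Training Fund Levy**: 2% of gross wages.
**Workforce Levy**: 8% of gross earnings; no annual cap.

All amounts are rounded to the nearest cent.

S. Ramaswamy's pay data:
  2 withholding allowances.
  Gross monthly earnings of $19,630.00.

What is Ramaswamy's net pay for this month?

$15,656.76

Regional Income Tax: taxable = $19,630.00 − 2×$400.00 = $18,830.00
  $880.00 + 12.8% × ($18,830.00 − $10,000.00) = $880.00 + 12.8% × $8,830.00 = $2,010.24
Training Fund Levy: 2% × $19,630.00 = $392.60
Workforce Levy: 8% × $19,630.00 = $1,570.40
Total withheld: $2,010.24 + $392.60 + $1,570.40 = $3,973.24
Net pay: $19,630.00 − $3,973.24 = $15,656.76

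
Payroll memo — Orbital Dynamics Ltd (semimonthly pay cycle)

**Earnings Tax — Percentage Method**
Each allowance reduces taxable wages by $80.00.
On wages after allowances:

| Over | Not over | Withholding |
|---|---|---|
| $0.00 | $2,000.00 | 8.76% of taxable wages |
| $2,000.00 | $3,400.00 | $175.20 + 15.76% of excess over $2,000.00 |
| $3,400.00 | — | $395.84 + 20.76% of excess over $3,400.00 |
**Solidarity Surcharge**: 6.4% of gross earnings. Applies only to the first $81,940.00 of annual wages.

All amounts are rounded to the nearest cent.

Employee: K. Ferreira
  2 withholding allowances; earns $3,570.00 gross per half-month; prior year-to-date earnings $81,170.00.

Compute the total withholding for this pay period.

$447.20

Earnings Tax: taxable = $3,570.00 − 2×$80.00 = $3,410.00
  $395.84 + 20.76% × ($3,410.00 − $3,400.00) = $395.84 + 20.76% × $10.00 = $397.92
Solidarity Surcharge: cap $81,940.00 − YTD $81,170.00 = $770.00 subject; 6.4% × $770.00 = $49.28
Total: $397.92 + $49.28 = $447.20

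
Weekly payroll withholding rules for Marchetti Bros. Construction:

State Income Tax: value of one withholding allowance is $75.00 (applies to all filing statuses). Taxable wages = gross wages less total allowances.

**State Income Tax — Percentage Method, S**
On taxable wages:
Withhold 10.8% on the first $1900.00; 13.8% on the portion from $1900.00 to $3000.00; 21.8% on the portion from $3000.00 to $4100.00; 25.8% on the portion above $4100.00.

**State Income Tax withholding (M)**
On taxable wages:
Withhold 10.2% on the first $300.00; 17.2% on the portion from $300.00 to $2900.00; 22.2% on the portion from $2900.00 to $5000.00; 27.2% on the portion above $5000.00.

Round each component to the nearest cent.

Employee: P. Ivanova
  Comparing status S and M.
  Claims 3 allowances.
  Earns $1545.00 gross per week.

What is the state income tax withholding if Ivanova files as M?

$206.04

State Income Tax (M): taxable = $1545.00 − 3×$75.00 = $1320.00
  $30.60 + 17.2% × ($1320.00 − $300.00) = $30.60 + 17.2% × $1020.00 = $206.04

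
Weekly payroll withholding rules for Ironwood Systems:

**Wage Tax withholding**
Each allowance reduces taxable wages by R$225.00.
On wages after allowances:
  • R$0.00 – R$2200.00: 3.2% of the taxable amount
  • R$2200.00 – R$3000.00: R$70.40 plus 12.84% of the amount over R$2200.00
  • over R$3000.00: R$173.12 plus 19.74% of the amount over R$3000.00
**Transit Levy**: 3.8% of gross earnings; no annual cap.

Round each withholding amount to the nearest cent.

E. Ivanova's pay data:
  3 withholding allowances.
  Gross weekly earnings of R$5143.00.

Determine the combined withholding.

Wage Tax: taxable = R$5143.00 − 3×R$225.00 = R$4468.00
  R$173.12 + 19.74% × (R$4468.00 − R$3000.00) = R$173.12 + 19.74% × R$1468.00 = R$462.90
Transit Levy: 3.8% × R$5143.00 = R$195.43
Total: R$462.90 + R$195.43 = R$658.33

R$658.33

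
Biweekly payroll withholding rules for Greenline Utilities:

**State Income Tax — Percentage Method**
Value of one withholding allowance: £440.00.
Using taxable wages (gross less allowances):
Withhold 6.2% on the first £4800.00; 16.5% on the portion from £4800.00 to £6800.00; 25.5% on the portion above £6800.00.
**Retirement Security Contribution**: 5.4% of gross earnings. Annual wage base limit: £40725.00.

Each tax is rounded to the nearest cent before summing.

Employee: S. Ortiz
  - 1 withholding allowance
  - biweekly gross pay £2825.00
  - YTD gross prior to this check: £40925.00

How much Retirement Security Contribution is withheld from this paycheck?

Retirement Security Contribution: YTD £40925.00 ≥ cap £40725.00 → £0.00

£0.00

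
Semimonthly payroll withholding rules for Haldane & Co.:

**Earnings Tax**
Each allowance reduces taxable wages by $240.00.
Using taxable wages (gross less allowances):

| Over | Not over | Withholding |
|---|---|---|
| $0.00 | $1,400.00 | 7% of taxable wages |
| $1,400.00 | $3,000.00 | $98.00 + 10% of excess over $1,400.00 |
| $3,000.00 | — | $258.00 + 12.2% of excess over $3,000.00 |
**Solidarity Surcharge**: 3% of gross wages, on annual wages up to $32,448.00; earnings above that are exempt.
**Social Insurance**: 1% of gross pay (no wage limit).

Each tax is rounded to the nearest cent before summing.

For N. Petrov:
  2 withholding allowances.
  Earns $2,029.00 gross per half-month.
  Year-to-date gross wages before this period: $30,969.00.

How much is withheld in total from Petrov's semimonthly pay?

Earnings Tax: taxable = $2,029.00 − 2×$240.00 = $1,549.00
  $98.00 + 10% × ($1,549.00 − $1,400.00) = $98.00 + 10% × $149.00 = $112.90
Solidarity Surcharge: cap $32,448.00 − YTD $30,969.00 = $1,479.00 subject; 3% × $1,479.00 = $44.37
Social Insurance: 1% × $2,029.00 = $20.29
Total: $112.90 + $44.37 + $20.29 = $177.56

$177.56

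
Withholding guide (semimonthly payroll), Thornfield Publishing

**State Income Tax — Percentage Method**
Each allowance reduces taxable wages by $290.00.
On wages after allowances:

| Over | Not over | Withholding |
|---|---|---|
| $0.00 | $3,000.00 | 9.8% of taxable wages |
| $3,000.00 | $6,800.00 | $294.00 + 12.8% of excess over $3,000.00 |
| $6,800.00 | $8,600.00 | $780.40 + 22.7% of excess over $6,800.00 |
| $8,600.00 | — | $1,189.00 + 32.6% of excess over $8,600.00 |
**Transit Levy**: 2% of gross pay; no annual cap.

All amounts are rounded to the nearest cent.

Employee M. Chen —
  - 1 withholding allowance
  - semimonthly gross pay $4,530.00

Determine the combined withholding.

$543.32

State Income Tax: taxable = $4,530.00 − 1×$290.00 = $4,240.00
  $294.00 + 12.8% × ($4,240.00 − $3,000.00) = $294.00 + 12.8% × $1,240.00 = $452.72
Transit Levy: 2% × $4,530.00 = $90.60
Total: $452.72 + $90.60 = $543.32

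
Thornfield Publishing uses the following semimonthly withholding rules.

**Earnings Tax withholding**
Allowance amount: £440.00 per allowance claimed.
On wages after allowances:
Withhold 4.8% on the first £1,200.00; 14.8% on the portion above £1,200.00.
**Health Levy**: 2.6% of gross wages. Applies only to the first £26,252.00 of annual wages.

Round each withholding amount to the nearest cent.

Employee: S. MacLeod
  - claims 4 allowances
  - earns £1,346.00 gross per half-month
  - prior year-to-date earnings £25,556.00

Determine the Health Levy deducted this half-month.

Health Levy: cap £26,252.00 − YTD £25,556.00 = £696.00 subject; 2.6% × £696.00 = £18.10

£18.10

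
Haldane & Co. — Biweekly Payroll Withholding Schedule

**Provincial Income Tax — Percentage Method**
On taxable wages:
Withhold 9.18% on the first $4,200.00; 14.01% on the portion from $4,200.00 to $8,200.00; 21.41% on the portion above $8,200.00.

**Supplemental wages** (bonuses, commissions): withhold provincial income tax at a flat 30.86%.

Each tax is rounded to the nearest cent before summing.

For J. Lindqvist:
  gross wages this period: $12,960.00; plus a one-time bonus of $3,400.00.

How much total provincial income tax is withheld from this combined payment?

Provincial Income Tax: taxable = $12,960.00
  $945.96 + 21.41% × ($12,960.00 − $8,200.00) = $945.96 + 21.41% × $4,760.00 = $1,965.08
Supplemental (30.86% flat on bonus): 30.86% × $3,400.00 = $1,049.24
Total provincial income tax: $1,965.08 + $1,049.24 = $3,014.32

$3,014.32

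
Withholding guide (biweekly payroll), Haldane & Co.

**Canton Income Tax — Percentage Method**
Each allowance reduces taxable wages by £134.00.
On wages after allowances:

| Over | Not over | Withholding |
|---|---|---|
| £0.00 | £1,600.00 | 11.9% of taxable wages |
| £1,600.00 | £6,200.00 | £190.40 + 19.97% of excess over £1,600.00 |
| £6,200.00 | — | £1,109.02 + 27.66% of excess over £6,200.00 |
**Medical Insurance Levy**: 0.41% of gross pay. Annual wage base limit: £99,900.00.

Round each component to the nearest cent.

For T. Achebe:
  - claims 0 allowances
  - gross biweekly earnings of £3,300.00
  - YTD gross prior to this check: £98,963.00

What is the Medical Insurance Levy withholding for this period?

Medical Insurance Levy: cap £99,900.00 − YTD £98,963.00 = £937.00 subject; 0.41% × £937.00 = £3.84

£3.84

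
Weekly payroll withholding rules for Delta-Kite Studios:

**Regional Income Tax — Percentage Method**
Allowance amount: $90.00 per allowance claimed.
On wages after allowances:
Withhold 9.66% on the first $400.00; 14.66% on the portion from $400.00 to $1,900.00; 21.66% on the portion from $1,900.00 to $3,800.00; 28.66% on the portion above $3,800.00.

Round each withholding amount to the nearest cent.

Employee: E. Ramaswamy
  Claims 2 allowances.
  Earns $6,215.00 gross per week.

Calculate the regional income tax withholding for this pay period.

Regional Income Tax: taxable = $6,215.00 − 2×$90.00 = $6,035.00
  $670.08 + 28.66% × ($6,035.00 − $3,800.00) = $670.08 + 28.66% × $2,235.00 = $1,310.63

$1,310.63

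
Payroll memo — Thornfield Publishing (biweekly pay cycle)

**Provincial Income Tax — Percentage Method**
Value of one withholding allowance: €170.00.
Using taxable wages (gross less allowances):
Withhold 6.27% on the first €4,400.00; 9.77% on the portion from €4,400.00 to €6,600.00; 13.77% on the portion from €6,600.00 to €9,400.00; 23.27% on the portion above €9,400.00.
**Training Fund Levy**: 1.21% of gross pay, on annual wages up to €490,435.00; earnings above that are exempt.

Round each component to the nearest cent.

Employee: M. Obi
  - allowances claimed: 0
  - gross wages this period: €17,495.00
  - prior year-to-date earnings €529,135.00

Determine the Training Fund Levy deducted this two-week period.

Training Fund Levy: YTD €529,135.00 ≥ cap €490,435.00 → €0.00

€0.00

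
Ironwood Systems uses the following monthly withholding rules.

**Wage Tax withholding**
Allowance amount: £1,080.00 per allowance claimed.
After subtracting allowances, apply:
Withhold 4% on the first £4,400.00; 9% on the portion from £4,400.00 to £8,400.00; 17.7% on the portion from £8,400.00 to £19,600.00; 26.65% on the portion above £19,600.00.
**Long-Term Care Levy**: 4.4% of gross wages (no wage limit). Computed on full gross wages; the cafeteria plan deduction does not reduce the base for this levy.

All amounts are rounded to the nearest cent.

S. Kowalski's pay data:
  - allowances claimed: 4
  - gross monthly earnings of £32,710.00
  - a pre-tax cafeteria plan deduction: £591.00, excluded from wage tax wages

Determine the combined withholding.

Wage Tax: taxable = £32,710.00 − £591.00 − 4×£1,080.00 = £27,799.00
  £2,518.40 + 26.65% × (£27,799.00 − £19,600.00) = £2,518.40 + 26.65% × £8,199.00 = £4,703.43
Long-Term Care Levy: 4.4% × £32,710.00 = £1,439.24
Total: £4,703.43 + £1,439.24 = £6,142.67

£6,142.67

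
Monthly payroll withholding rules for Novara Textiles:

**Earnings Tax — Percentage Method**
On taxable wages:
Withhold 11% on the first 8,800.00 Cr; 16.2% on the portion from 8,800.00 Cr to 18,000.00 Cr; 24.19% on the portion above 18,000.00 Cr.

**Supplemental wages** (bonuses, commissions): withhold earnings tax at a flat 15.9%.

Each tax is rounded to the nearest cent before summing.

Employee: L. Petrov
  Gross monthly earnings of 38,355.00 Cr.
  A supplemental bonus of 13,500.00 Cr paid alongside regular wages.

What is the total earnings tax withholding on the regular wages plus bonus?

Earnings Tax: taxable = 38,355.00 Cr
  2,458.40 Cr + 24.19% × (38,355.00 Cr − 18,000.00 Cr) = 2,458.40 Cr + 24.19% × 20,355.00 Cr = 7,382.27 Cr
Supplemental (15.9% flat on bonus): 15.9% × 13,500.00 Cr = 2,146.50 Cr
Total earnings tax: 7,382.27 Cr + 2,146.50 Cr = 9,528.77 Cr

9,528.77 Cr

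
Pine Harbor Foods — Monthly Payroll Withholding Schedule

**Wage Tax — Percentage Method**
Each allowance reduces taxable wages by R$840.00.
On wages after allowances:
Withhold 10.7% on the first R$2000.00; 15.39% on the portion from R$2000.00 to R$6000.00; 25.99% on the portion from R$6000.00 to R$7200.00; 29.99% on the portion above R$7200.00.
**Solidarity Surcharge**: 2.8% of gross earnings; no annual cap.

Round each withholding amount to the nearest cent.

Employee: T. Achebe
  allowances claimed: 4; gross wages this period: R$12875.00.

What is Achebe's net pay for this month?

Wage Tax: taxable = R$12875.00 − 4×R$840.00 = R$9515.00
  R$1141.48 + 29.99% × (R$9515.00 − R$7200.00) = R$1141.48 + 29.99% × R$2315.00 = R$1835.75
Solidarity Surcharge: 2.8% × R$12875.00 = R$360.50
Total withheld: R$1835.75 + R$360.50 = R$2196.25
Net pay: R$12875.00 − R$2196.25 = R$10678.75

R$10678.75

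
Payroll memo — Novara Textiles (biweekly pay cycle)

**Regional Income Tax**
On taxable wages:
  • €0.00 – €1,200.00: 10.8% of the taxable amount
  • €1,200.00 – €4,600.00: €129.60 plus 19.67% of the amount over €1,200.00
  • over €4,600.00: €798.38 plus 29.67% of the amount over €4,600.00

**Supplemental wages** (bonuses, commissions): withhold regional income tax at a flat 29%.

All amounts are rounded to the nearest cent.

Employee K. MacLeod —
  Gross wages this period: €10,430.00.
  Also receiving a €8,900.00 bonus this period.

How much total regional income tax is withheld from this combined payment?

€5,109.14

Regional Income Tax: taxable = €10,430.00
  €798.38 + 29.67% × (€10,430.00 − €4,600.00) = €798.38 + 29.67% × €5,830.00 = €2,528.14
Supplemental (29% flat on bonus): 29% × €8,900.00 = €2,581.00
Total regional income tax: €2,528.14 + €2,581.00 = €5,109.14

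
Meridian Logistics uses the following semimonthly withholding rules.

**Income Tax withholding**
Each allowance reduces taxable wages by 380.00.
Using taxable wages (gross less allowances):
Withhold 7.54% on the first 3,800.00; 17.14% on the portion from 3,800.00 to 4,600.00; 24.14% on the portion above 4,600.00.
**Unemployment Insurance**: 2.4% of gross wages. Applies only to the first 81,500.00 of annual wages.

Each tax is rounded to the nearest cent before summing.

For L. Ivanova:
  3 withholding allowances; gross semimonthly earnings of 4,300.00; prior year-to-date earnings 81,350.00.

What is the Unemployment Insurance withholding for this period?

Unemployment Insurance: cap 81,500.00 − YTD 81,350.00 = 150.00 subject; 2.4% × 150.00 = 3.60

3.60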